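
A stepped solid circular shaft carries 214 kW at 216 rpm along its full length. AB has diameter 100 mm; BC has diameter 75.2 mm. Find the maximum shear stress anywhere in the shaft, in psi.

ω = 2π·216/60 = 22.62 rad/s, so T = P/ω = 214×10³ / 22.62 = 9461 N·m.
Under the same torque, τ_max = 16T/(πd³) is largest where d is smallest — segment BC (d = 75.2 mm).
τ_max = 16·9461/(π·(0.0752)³) = 1.133×10^8 Pa.

16400 psi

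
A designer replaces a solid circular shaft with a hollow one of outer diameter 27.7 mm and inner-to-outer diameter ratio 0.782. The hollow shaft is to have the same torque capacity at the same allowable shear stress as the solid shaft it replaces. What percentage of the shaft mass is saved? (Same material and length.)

46.9 %

Equal τ_max and T ⇒ the solid shaft needs d_s³ = d_o³(1−k⁴), so d_s = 27.7·(1−0.782⁴)^(1/3) = 23.70 mm.
Area ratio A_h/A_s = d_o²(1−k²)/d_s² = (1−k²)/(1−k⁴)^(2/3) = 0.5308.
Mass saving = 1 − 0.5308 = 46.9 %.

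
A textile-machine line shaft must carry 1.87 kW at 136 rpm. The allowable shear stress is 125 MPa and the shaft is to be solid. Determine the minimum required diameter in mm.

17.5 mm

ω = 2π·136/60 = 14.24 rad/s, so T = P/ω = 1.87×10³ / 14.24 = 131.3 N·m.
For a solid shaft τ_max = 16T/(πd³), so d = (16T/(π τ_allow))^(1/3) = (16·131.3/(π·1.25×10^8))^(1/3) = 0.01749 m.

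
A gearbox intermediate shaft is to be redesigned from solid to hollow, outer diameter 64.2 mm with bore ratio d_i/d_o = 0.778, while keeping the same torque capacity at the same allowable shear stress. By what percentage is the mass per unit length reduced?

Equal τ_max and T ⇒ the solid shaft needs d_s³ = d_o³(1−k⁴), so d_s = 64.2·(1−0.778⁴)^(1/3) = 55.14 mm.
Area ratio A_h/A_s = d_o²(1−k²)/d_s² = (1−k²)/(1−k⁴)^(2/3) = 0.5350.
Mass saving = 1 − 0.5350 = 46.5 %.

46.5 %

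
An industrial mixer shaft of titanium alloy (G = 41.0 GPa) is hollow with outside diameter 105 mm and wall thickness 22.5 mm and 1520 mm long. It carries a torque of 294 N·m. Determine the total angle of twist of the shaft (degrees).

0.0586°

J = π(d_o⁴ − d_i⁴)/32 = π(0.105⁴ − 0.0600⁴)/32 = 1.066×10^-5 m⁴.
θ = T·L/(G·J) = 294.0 × 1.52 / (41.0×10⁹ × 1.066×10^-5) = 1.022×10^-3 rad.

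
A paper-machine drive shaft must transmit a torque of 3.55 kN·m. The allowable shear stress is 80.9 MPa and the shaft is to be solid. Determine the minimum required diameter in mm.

For a solid shaft τ_max = 16T/(πd³), so d = (16T/(π τ_allow))^(1/3) = (16·3550/(π·8.09×10^7))^(1/3) = 0.06069 m.

60.7 mm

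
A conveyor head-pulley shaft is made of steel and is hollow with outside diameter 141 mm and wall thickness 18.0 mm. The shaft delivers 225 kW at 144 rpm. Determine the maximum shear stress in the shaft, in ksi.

ω = 2π·144/60 = 15.08 rad/s, so T = P/ω = 225×10³ / 15.08 = 14920 N·m.
J = π(d_o⁴ − d_i⁴)/32 = π(0.141⁴ − 0.105⁴)/32 = 2.687×10^-5 m⁴.
τ_max = T·r/J = 14920 × 0.0705 / 2.687×10^-5 = 3.915×10^7 Pa.

5.68 ksi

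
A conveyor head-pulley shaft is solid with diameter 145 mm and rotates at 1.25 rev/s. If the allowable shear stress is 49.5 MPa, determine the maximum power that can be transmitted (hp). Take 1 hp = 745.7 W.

312 hp

J = πd⁴/32 = π(0.145)⁴/32 = 4.340×10^-5 m⁴.
T_max = τ_allow·J/r = 4.95×10^7 × 4.340×10^-5 / 0.0725 = 29630 N·m.
ω = 2π·1.25 = 7.854 rad/s, so P_max = T_max·ω = 2.327×10^5 W.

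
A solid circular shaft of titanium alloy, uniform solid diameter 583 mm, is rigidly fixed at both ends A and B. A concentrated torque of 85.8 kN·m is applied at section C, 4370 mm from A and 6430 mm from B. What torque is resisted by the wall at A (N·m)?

51100 N·m

With uniform GJ and both ends fixed, compatibility θ_AC = θ_CB gives T_A·a = T_B·b, together with T_A + T_B = T₀.
T_A = T₀·b/(a+b) = 85800·6430/10800 = 51080 N·m; T_B = 34720 N·m.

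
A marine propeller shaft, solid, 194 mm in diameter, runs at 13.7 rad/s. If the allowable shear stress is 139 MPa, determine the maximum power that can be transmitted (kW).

2730 kW

J = πd⁴/32 = π(0.194)⁴/32 = 1.391×10^-4 m⁴.
T_max = τ_allow·J/r = 1.39×10^8 × 1.391×10^-4 / 0.0970 = 199300 N·m.
ω = 13.7 rad/s, so P_max = T_max·ω = 2.730×10^6 W.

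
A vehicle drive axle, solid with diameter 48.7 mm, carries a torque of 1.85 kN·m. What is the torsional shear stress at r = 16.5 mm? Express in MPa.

J = πd⁴/32 = π(0.0487)⁴/32 = 5.522×10^-7 m⁴.
Shear stress varies linearly with radius: τ = T·r/J = 1850 × 0.0165 / 5.522×10^-7 = 5.528×10^7 Pa.

55.3 MPa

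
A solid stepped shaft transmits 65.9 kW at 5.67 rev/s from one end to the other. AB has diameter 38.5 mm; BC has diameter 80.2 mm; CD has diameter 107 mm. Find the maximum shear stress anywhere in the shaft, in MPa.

165 MPa

ω = 2π·5.67 = 35.63 rad/s, so T = P/ω = 65.9×10³ / 35.63 = 1850 N·m.
Under the same torque, τ_max = 16T/(πd³) is largest where d is smallest — segment AB (d = 38.5 mm).
τ_max = 16·1850/(π·(0.0385)³) = 1.651×10^8 Pa.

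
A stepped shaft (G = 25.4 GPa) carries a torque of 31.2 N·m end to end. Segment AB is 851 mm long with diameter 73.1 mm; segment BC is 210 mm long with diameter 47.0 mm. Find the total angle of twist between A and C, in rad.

J_AB = π(0.0731)⁴/32 = 2.80×10^-6 m⁴; J_BC = π(0.0470)⁴/32 = 4.79×10^-7 m⁴.
θ = (T/G)·Σ L_i/J_i = (31.20/25.4×10⁹)·(0.851/2.80×10^-6 + 0.210/4.79×10^-7) = 9.113×10^-4 rad.

9.11e-4 rad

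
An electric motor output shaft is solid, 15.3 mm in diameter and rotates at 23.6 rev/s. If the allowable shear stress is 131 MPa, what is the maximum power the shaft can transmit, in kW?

J = πd⁴/32 = π(0.0153)⁴/32 = 5.380×10^-9 m⁴.
T_max = τ_allow·J/r = 1.31×10^8 × 5.380×10^-9 / 0.00765 = 92.12 N·m.
ω = 2π·23.6 = 148.3 rad/s, so P_max = T_max·ω = 1.366×10^4 W.

13.7 kW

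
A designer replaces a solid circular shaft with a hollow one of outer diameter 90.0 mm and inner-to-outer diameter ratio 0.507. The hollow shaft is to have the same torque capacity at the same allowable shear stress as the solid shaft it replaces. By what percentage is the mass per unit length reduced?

22.2 %

Equal τ_max and T ⇒ the solid shaft needs d_s³ = d_o³(1−k⁴), so d_s = 90.0·(1−0.507⁴)^(1/3) = 87.97 mm.
Area ratio A_h/A_s = d_o²(1−k²)/d_s² = (1−k²)/(1−k⁴)^(2/3) = 0.7776.
Mass saving = 1 − 0.7776 = 22.2 %.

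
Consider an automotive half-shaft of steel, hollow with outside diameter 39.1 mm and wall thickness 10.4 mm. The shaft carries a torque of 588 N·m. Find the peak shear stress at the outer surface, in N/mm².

J = π(d_o⁴ − d_i⁴)/32 = π(0.0391⁴ − 0.0183⁴)/32 = 2.184×10^-7 m⁴.
τ_max = T·r/J = 588.0 × 0.0196 / 2.184×10^-7 = 5.262×10^7 Pa.

52.6 N/mm²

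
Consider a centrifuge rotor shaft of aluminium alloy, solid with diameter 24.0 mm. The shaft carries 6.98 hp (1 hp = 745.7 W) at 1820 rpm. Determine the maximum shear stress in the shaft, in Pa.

ω = 2π·1820/60 = 190.6 rad/s, so T = P/ω = 6.98×745.7 / 190.6 = 27.31 N·m.
J = πd⁴/32 = π(0.0240)⁴/32 = 3.257×10^-8 m⁴.
τ_max = T·r/J = 27.31 × 0.0120 / 3.257×10^-8 = 1.006×10^7 Pa.

1.01e7 Pa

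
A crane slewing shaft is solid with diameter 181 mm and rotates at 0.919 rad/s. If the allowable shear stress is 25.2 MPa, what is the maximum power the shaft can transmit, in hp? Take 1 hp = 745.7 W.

J = πd⁴/32 = π(0.181)⁴/32 = 1.054×10^-4 m⁴.
T_max = τ_allow·J/r = 2.52×10^7 × 1.054×10^-4 / 0.0905 = 29340 N·m.
ω = 0.919 rad/s, so P_max = T_max·ω = 2.696×10^4 W.

36.2 hp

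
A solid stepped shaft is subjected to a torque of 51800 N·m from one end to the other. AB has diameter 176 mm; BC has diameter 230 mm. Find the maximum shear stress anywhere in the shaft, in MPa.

Under the same torque, τ_max = 16T/(πd³) is largest where d is smallest — segment AB (d = 176 mm).
τ_max = 16·51800/(π·(0.176)³) = 4.839×10^7 Pa.

48.4 MPa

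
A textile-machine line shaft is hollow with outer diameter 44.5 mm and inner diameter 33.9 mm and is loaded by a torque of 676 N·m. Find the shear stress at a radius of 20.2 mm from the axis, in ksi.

J = π(d_o⁴ − d_i⁴)/32 = π(0.0445⁴ − 0.0339⁴)/32 = 2.553×10^-7 m⁴.
Shear stress varies linearly with radius: τ = T·r/J = 676.0 × 0.0202 / 2.553×10^-7 = 5.348×10^7 Pa.

7.76 ksi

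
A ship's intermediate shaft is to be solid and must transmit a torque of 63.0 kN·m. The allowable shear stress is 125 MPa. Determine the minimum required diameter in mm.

For a solid shaft τ_max = 16T/(πd³), so d = (16T/(π τ_allow))^(1/3) = (16·63000/(π·1.25×10^8))^(1/3) = 0.1369 m.

137 mm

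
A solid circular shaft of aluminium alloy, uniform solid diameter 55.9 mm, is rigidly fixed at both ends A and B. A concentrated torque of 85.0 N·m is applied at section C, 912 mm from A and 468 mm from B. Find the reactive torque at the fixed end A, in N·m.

With uniform GJ and both ends fixed, compatibility θ_AC = θ_CB gives T_A·a = T_B·b, together with T_A + T_B = T₀.
T_A = T₀·b/(a+b) = 85.00·468/1380 = 28.83 N·m; T_B = 56.17 N·m.

28.8 N·m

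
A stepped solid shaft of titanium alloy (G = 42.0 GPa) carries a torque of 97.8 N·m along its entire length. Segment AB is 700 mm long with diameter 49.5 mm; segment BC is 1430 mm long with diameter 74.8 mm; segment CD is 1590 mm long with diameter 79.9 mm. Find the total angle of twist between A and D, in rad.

0.00477 rad

J_AB = π(0.0495)⁴/32 = 5.89×10^-7 m⁴; J_BC = π(0.0748)⁴/32 = 3.07×10^-6 m⁴; J_CD = π(0.0799)⁴/32 = 4.00×10^-6 m⁴.
θ = (T/G)·Σ L_i/J_i = (97.80/42.0×10⁹)·(0.700/5.89×10^-7 + 1.43/3.07×10^-6 + 1.59/4.00×10^-6) = 4.774×10^-3 rad.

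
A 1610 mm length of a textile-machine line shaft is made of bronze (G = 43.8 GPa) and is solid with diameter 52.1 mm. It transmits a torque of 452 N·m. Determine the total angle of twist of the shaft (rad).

0.0230 rad

J = πd⁴/32 = π(0.0521)⁴/32 = 7.234×10^-7 m⁴.
θ = T·L/(G·J) = 452.0 × 1.61 / (43.8×10⁹ × 7.234×10^-7) = 0.02297 rad.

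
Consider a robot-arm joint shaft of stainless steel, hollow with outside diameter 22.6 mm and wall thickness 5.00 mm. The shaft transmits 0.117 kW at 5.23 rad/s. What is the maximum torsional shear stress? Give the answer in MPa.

10.9 MPa

ω = 5.23 rad/s, so T = P/ω = 0.117×10³ / 5.230 = 22.37 N·m.
J = π(d_o⁴ − d_i⁴)/32 = π(0.0226⁴ − 0.0126⁴)/32 = 2.314×10^-8 m⁴.
τ_max = T·r/J = 22.37 × 0.0113 / 2.314×10^-8 = 1.093×10^7 Pa.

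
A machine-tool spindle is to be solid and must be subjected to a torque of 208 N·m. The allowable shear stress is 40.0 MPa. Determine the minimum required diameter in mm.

29.8 mm

For a solid shaft τ_max = 16T/(πd³), so d = (16T/(π τ_allow))^(1/3) = (16·208.0/(π·4.00×10^7))^(1/3) = 0.02981 m.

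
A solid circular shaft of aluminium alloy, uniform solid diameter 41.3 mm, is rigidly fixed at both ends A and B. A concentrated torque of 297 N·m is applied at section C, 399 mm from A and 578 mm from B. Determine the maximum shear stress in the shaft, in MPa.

With uniform GJ and both ends fixed, compatibility θ_AC = θ_CB gives T_A·a = T_B·b, together with T_A + T_B = T₀.
T_A = T₀·b/(a+b) = 297.0·578/977.0 = 175.7 N·m; T_B = 121.3 N·m.
τ in each portion: τ_AC = 1.27×10^7 Pa, τ_CB = 8.77×10^6 Pa; maximum is in AC.
τ_max = T_AC·r/J = 175.7·0.0206/2.86×10^-7 = 1.270×10^7 Pa.

12.7 MPa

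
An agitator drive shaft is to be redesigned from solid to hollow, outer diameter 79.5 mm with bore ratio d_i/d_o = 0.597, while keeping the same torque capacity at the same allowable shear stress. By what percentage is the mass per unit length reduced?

Equal τ_max and T ⇒ the solid shaft needs d_s³ = d_o³(1−k⁴), so d_s = 79.5·(1−0.597⁴)^(1/3) = 75.98 mm.
Area ratio A_h/A_s = d_o²(1−k²)/d_s² = (1−k²)/(1−k⁴)^(2/3) = 0.7046.
Mass saving = 1 − 0.7046 = 29.5 %.

29.5 %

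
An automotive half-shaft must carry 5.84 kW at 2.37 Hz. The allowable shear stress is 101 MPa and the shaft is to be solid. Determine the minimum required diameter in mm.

ω = 2π·2.37 = 14.89 rad/s, so T = P/ω = 5.84×10³ / 14.89 = 392.2 N·m.
For a solid shaft τ_max = 16T/(πd³), so d = (16T/(π τ_allow))^(1/3) = (16·392.2/(π·1.01×10^8))^(1/3) = 0.02704 m.

27.0 mm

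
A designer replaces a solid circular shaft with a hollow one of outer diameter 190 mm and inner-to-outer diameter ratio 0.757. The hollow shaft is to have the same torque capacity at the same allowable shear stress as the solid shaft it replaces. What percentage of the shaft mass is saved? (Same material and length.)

44.3 %

Equal τ_max and T ⇒ the solid shaft needs d_s³ = d_o³(1−k⁴), so d_s = 190·(1−0.757⁴)^(1/3) = 166.4 mm.
Area ratio A_h/A_s = d_o²(1−k²)/d_s² = (1−k²)/(1−k⁴)^(2/3) = 0.5567.
Mass saving = 1 − 0.5567 = 44.3 %.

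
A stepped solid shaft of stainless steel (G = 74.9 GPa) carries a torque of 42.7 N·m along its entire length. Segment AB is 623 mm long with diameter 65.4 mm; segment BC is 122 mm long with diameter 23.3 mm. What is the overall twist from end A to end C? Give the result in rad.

0.00260 rad

J_AB = π(0.0654)⁴/32 = 1.80×10^-6 m⁴; J_BC = π(0.0233)⁴/32 = 2.89×10^-8 m⁴.
θ = (T/G)·Σ L_i/J_i = (42.70/74.9×10⁹)·(0.623/1.80×10^-6 + 0.122/2.89×10^-8) = 2.601×10^-3 rad.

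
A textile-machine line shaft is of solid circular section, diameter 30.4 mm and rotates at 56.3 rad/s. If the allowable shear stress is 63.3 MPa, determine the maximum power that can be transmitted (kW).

19.7 kW

J = πd⁴/32 = π(0.0304)⁴/32 = 8.385×10^-8 m⁴.
T_max = τ_allow·J/r = 6.33×10^7 × 8.385×10^-8 / 0.0152 = 349.2 N·m.
ω = 56.3 rad/s, so P_max = T_max·ω = 1.966×10^4 W.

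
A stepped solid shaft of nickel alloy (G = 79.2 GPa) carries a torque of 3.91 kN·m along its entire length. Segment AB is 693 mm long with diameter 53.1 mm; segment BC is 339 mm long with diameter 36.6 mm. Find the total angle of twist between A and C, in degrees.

J_AB = π(0.0531)⁴/32 = 7.81×10^-7 m⁴; J_BC = π(0.0366)⁴/32 = 1.76×10^-7 m⁴.
θ = (T/G)·Σ L_i/J_i = (3910/79.2×10⁹)·(0.693/7.81×10^-7 + 0.339/1.76×10^-7) = 0.1388 rad.

7.95°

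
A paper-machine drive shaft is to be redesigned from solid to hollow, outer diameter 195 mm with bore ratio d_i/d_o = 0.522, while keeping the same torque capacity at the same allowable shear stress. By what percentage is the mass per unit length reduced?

23.4 %

Equal τ_max and T ⇒ the solid shaft needs d_s³ = d_o³(1−k⁴), so d_s = 195·(1−0.522⁴)^(1/3) = 190.0 mm.
Area ratio A_h/A_s = d_o²(1−k²)/d_s² = (1−k²)/(1−k⁴)^(2/3) = 0.7659.
Mass saving = 1 − 0.7659 = 23.4 %.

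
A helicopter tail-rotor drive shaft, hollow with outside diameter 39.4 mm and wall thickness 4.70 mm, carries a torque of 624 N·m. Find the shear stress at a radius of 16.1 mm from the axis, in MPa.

J = π(d_o⁴ − d_i⁴)/32 = π(0.0394⁴ − 0.0300⁴)/32 = 1.571×10^-7 m⁴.
Shear stress varies linearly with radius: τ = T·r/J = 624.0 × 0.0161 / 1.571×10^-7 = 6.396×10^7 Pa.

64.0 MPa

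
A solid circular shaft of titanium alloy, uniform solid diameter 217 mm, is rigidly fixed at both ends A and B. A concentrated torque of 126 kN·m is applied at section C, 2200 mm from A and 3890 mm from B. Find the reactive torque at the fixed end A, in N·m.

With uniform GJ and both ends fixed, compatibility θ_AC = θ_CB gives T_A·a = T_B·b, together with T_A + T_B = T₀.
T_A = T₀·b/(a+b) = 126000·3890/6090 = 80480 N·m; T_B = 45520 N·m.

80500 N·m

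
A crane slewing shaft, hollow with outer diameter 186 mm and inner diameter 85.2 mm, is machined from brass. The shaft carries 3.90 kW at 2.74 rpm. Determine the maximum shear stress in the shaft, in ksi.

1.63 ksi

ω = 2π·2.74/60 = 0.2869 rad/s, so T = P/ω = 3.90×10³ / 0.2869 = 13590 N·m.
J = π(d_o⁴ − d_i⁴)/32 = π(0.186⁴ − 0.0852⁴)/32 = 1.123×10^-4 m⁴.
τ_max = T·r/J = 13590 × 0.0930 / 1.123×10^-4 = 1.125×10^7 Pa.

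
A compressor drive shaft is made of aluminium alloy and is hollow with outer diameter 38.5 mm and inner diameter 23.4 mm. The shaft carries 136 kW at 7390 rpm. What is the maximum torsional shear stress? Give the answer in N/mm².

18.2 N/mm²

ω = 2π·7390/60 = 773.9 rad/s, so T = P/ω = 136×10³ / 773.9 = 175.7 N·m.
J = π(d_o⁴ − d_i⁴)/32 = π(0.0385⁴ − 0.0234⁴)/32 = 1.863×10^-7 m⁴.
τ_max = T·r/J = 175.7 × 0.0192 / 1.863×10^-7 = 1.816×10^7 Pa.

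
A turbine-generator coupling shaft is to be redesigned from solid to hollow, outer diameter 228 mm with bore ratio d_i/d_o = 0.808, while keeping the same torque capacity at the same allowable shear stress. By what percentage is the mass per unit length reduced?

Equal τ_max and T ⇒ the solid shaft needs d_s³ = d_o³(1−k⁴), so d_s = 228·(1−0.808⁴)^(1/3) = 189.5 mm.
Area ratio A_h/A_s = d_o²(1−k²)/d_s² = (1−k²)/(1−k⁴)^(2/3) = 0.5027.
Mass saving = 1 − 0.5027 = 49.7 %.

49.7 %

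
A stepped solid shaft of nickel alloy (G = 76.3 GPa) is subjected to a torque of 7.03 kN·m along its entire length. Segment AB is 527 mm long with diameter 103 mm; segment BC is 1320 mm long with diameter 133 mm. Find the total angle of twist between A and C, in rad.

J_AB = π(0.103)⁴/32 = 1.10×10^-5 m⁴; J_BC = π(0.133)⁴/32 = 3.07×10^-5 m⁴.
θ = (T/G)·Σ L_i/J_i = (7030/76.3×10⁹)·(0.527/1.10×10^-5 + 1.32/3.07×10^-5) = 8.353×10^-3 rad.

0.00835 rad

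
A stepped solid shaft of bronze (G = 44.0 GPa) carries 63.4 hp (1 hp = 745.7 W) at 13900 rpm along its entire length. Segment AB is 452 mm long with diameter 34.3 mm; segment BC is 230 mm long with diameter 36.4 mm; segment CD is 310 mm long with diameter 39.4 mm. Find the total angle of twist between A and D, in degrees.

ω = 2π·13900/60 = 1456 rad/s, so T = P/ω = 63.4×745.7 / 1456 = 32.48 N·m.
J_AB = π(0.0343)⁴/32 = 1.36×10^-7 m⁴; J_BC = π(0.0364)⁴/32 = 1.72×10^-7 m⁴; J_CD = π(0.0394)⁴/32 = 2.37×10^-7 m⁴.
θ = (T/G)·Σ L_i/J_i = (32.48/44.0×10⁹)·(0.452/1.36×10^-7 + 0.230/1.72×10^-7 + 0.310/2.37×10^-7) = 4.408×10^-3 rad.

0.253°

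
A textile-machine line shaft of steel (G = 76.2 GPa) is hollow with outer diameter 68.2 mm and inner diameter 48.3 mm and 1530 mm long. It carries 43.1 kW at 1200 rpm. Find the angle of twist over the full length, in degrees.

0.248°

ω = 2π·1200/60 = 125.7 rad/s, so T = P/ω = 43.1×10³ / 125.7 = 343.0 N·m.
J = π(d_o⁴ − d_i⁴)/32 = π(0.0682⁴ − 0.0483⁴)/32 = 1.590×10^-6 m⁴.
θ = T·L/(G·J) = 343.0 × 1.53 / (76.2×10⁹ × 1.590×10^-6) = 4.332×10^-3 rad.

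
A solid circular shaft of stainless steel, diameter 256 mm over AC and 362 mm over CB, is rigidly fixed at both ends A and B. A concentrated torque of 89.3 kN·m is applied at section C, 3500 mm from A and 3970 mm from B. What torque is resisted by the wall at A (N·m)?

Compatibility: T_A·a/J_AC = T_B·b/J_CB with T_A + T_B = T₀.
J_AC = 4.22×10^-4 m⁴, J_CB = 1.69×10^-3 m⁴, so T_A = T₀·(J_AC/a)/((J_AC/a)+(J_CB/b)) = 19740 N·m, T_B = 69560 N·m.

19700 N·m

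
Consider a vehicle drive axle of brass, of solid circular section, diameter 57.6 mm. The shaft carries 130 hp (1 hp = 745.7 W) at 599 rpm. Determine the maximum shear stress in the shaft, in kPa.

ω = 2π·599/60 = 62.73 rad/s, so T = P/ω = 130×745.7 / 62.73 = 1545 N·m.
J = πd⁴/32 = π(0.0576)⁴/32 = 1.081×10^-6 m⁴.
τ_max = T·r/J = 1545 × 0.0288 / 1.081×10^-6 = 4.119×10^7 Pa.

41200 kPa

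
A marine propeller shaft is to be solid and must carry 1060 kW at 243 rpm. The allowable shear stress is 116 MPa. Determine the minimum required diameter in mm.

122 mm

ω = 2π·243/60 = 25.45 rad/s, so T = P/ω = 1060×10³ / 25.45 = 41660 N·m.
For a solid shaft τ_max = 16T/(πd³), so d = (16T/(π τ_allow))^(1/3) = (16·41660/(π·1.16×10^8))^(1/3) = 0.1223 m.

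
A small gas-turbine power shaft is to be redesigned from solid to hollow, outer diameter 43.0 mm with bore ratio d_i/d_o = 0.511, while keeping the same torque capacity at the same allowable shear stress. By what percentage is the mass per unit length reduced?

Equal τ_max and T ⇒ the solid shaft needs d_s³ = d_o³(1−k⁴), so d_s = 43.0·(1−0.511⁴)^(1/3) = 42.00 mm.
Area ratio A_h/A_s = d_o²(1−k²)/d_s² = (1−k²)/(1−k⁴)^(2/3) = 0.7745.
Mass saving = 1 − 0.7745 = 22.6 %.

22.6 %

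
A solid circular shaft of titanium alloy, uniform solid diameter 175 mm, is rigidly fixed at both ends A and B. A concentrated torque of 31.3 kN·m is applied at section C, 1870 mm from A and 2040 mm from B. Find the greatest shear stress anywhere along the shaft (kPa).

With uniform GJ and both ends fixed, compatibility θ_AC = θ_CB gives T_A·a = T_B·b, together with T_A + T_B = T₀.
T_A = T₀·b/(a+b) = 31300·2040/3910 = 16330 N·m; T_B = 14970 N·m.
τ in each portion: τ_AC = 1.55×10^7 Pa, τ_CB = 1.42×10^7 Pa; maximum is in AC.
τ_max = T_AC·r/J = 16330·0.0875/9.21×10^-5 = 1.552×10^7 Pa.

15500 kPa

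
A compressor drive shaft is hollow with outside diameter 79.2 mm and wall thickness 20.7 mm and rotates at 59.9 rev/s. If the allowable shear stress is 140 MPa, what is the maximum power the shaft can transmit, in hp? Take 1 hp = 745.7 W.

J = π(d_o⁴ − d_i⁴)/32 = π(0.0792⁴ − 0.0378⁴)/32 = 3.662×10^-6 m⁴.
T_max = τ_allow·J/r = 1.40×10^8 × 3.662×10^-6 / 0.0396 = 12950 N·m.
ω = 2π·59.9 = 376.4 rad/s, so P_max = T_max·ω = 4.873×10^6 W.

6530 hp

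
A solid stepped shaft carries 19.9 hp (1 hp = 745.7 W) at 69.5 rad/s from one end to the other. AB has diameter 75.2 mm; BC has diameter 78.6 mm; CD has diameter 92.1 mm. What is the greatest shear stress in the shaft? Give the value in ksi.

0.371 ksi

ω = 69.5 rad/s, so T = P/ω = 19.9×745.7 / 69.50 = 213.5 N·m.
Under the same torque, τ_max = 16T/(πd³) is largest where d is smallest — segment AB (d = 75.2 mm).
τ_max = 16·213.5/(π·(0.0752)³) = 2.557×10^6 Pa.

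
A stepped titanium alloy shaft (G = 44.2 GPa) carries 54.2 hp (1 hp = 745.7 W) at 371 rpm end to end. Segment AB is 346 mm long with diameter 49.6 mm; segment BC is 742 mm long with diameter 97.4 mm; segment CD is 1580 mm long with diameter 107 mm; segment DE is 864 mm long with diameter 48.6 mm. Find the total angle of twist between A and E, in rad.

0.0557 rad

ω = 2π·371/60 = 38.85 rad/s, so T = P/ω = 54.2×745.7 / 38.85 = 1040 N·m.
J_AB = π(0.0496)⁴/32 = 5.94×10^-7 m⁴; J_BC = π(0.0974)⁴/32 = 8.84×10^-6 m⁴; J_CD = π(0.107)⁴/32 = 1.29×10^-5 m⁴; J_DE = π(0.0486)⁴/32 = 5.48×10^-7 m⁴.
θ = (T/G)·Σ L_i/J_i = (1040/44.2×10⁹)·(0.346/5.94×10^-7 + 0.742/8.84×10^-6 + 1.58/1.29×10^-5 + 0.864/5.48×10^-7) = 0.05570 rad.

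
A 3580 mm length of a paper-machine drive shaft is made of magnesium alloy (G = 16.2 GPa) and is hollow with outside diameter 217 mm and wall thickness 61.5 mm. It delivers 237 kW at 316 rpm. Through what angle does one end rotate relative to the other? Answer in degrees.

ω = 2π·316/60 = 33.09 rad/s, so T = P/ω = 237×10³ / 33.09 = 7162 N·m.
J = π(d_o⁴ − d_i⁴)/32 = π(0.217⁴ − 0.0940⁴)/32 = 2.100×10^-4 m⁴.
θ = T·L/(G·J) = 7162 × 3.58 / (16.2×10⁹ × 2.100×10^-4) = 7.536×10^-3 rad.

0.432°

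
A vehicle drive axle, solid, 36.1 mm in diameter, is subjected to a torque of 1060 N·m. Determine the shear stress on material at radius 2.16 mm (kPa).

J = πd⁴/32 = π(0.0361)⁴/32 = 1.667×10^-7 m⁴.
Shear stress varies linearly with radius: τ = T·r/J = 1060 × 0.00216 / 1.667×10^-7 = 1.373×10^7 Pa.

13700 kPa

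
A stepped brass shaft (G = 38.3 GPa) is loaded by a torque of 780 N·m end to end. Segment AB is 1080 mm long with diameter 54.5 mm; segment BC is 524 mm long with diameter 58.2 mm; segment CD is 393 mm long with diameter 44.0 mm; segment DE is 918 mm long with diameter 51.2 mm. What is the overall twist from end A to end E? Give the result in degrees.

4.83°

J_AB = π(0.0545)⁴/32 = 8.66×10^-7 m⁴; J_BC = π(0.0582)⁴/32 = 1.13×10^-6 m⁴; J_CD = π(0.0440)⁴/32 = 3.68×10^-7 m⁴; J_DE = π(0.0512)⁴/32 = 6.75×10^-7 m⁴.
θ = (T/G)·Σ L_i/J_i = (780.0/38.3×10⁹)·(1.08/8.66×10^-7 + 0.524/1.13×10^-6 + 0.393/3.68×10^-7 + 0.918/6.75×10^-7) = 0.08433 rad.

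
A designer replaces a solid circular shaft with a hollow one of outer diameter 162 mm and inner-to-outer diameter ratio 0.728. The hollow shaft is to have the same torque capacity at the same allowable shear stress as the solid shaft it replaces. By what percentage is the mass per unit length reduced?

41.4 %

Equal τ_max and T ⇒ the solid shaft needs d_s³ = d_o³(1−k⁴), so d_s = 162·(1−0.728⁴)^(1/3) = 145.1 mm.
Area ratio A_h/A_s = d_o²(1−k²)/d_s² = (1−k²)/(1−k⁴)^(2/3) = 0.5856.
Mass saving = 1 − 0.5856 = 41.4 %.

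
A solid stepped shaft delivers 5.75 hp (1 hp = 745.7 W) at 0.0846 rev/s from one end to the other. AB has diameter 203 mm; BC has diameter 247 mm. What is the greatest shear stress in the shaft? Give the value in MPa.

4.91 MPa

ω = 2π·0.0846 = 0.5316 rad/s, so T = P/ω = 5.75×745.7 / 0.5316 = 8066 N·m.
Under the same torque, τ_max = 16T/(πd³) is largest where d is smallest — segment AB (d = 203 mm).
τ_max = 16·8066/(π·(0.203)³) = 4.911×10^6 Pa.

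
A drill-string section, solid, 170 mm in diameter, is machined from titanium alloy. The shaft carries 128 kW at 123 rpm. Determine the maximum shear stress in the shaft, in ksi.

1.49 ksi

ω = 2π·123/60 = 12.88 rad/s, so T = P/ω = 128×10³ / 12.88 = 9937 N·m.
J = πd⁴/32 = π(0.170)⁴/32 = 8.200×10^-5 m⁴.
τ_max = T·r/J = 9937 × 0.0850 / 8.200×10^-5 = 1.030×10^7 Pa.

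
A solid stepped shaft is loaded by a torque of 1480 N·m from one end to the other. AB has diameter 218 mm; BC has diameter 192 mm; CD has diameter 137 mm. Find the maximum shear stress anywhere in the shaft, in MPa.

2.93 MPa

Under the same torque, τ_max = 16T/(πd³) is largest where d is smallest — segment CD (d = 137 mm).
τ_max = 16·1480/(π·(0.137)³) = 2.931×10^6 Pa.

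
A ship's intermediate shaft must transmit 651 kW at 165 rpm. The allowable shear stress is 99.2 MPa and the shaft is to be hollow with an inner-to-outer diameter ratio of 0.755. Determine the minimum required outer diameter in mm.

142 mm

ω = 2π·165/60 = 17.28 rad/s, so T = P/ω = 651×10³ / 17.28 = 37680 N·m.
For a hollow shaft with d_i/d_o = 0.755: τ_max = 16T/(π d_o³ (1−k⁴)), so d_o = [16T/(π τ_allow (1−k⁴))]^(1/3) = [16·37680/(π·9.92×10^7·0.6751)]^(1/3) = 0.1420 m.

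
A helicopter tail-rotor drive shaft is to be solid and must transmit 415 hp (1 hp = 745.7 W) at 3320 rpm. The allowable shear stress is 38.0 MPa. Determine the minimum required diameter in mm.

ω = 2π·3320/60 = 347.7 rad/s, so T = P/ω = 415×745.7 / 347.7 = 890.1 N·m.
For a solid shaft τ_max = 16T/(πd³), so d = (16T/(π τ_allow))^(1/3) = (16·890.1/(π·3.80×10^7))^(1/3) = 0.04923 m.

49.2 mm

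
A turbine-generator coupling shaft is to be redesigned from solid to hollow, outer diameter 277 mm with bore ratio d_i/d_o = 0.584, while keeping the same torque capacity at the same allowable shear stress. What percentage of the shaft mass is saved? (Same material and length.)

28.4 %

Equal τ_max and T ⇒ the solid shaft needs d_s³ = d_o³(1−k⁴), so d_s = 277·(1−0.584⁴)^(1/3) = 265.8 mm.
Area ratio A_h/A_s = d_o²(1−k²)/d_s² = (1−k²)/(1−k⁴)^(2/3) = 0.7156.
Mass saving = 1 − 0.7156 = 28.4 %.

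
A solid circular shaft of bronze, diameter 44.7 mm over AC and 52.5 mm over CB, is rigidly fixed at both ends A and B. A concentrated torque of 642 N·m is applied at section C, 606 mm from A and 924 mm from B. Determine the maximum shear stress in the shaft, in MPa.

16.3 MPa

Compatibility: T_A·a/J_AC = T_B·b/J_CB with T_A + T_B = T₀.
J_AC = 3.92×10^-7 m⁴, J_CB = 7.46×10^-7 m⁴, so T_A = T₀·(J_AC/a)/((J_AC/a)+(J_CB/b)) = 285.6 N·m, T_B = 356.4 N·m.
τ in each portion: τ_AC = 1.63×10^7 Pa, τ_CB = 1.25×10^7 Pa; maximum is in AC.
τ_max = T_AC·r/J = 285.6·0.0224/3.92×10^-7 = 1.629×10^7 Pa.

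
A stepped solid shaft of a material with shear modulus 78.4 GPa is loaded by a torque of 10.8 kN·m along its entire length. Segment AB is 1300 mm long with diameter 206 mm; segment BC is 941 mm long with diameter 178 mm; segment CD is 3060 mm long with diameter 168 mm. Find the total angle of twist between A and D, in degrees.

0.442°

J_AB = π(0.206)⁴/32 = 1.77×10^-4 m⁴; J_BC = π(0.178)⁴/32 = 9.86×10^-5 m⁴; J_CD = π(0.168)⁴/32 = 7.82×10^-5 m⁴.
θ = (T/G)·Σ L_i/J_i = (10800/78.4×10⁹)·(1.30/1.77×10^-4 + 0.941/9.86×10^-5 + 3.06/7.82×10^-5) = 7.718×10^-3 rad.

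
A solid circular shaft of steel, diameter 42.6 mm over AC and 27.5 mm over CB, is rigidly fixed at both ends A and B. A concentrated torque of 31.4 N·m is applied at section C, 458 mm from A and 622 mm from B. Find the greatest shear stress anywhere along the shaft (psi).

Compatibility: T_A·a/J_AC = T_B·b/J_CB with T_A + T_B = T₀.
J_AC = 3.23×10^-7 m⁴, J_CB = 5.61×10^-8 m⁴, so T_A = T₀·(J_AC/a)/((J_AC/a)+(J_CB/b)) = 27.84 N·m, T_B = 3.560 N·m.
τ in each portion: τ_AC = 1.83×10^6 Pa, τ_CB = 8.72×10^5 Pa; maximum is in AC.
τ_max = T_AC·r/J = 27.84·0.0213/3.23×10^-7 = 1.834×10^6 Pa.

266 psi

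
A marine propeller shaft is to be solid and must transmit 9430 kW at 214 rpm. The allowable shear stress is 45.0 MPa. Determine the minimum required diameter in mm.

362 mm

ω = 2π·214/60 = 22.41 rad/s, so T = P/ω = 9430×10³ / 22.41 = 420800 N·m.
For a solid shaft τ_max = 16T/(πd³), so d = (16T/(π τ_allow))^(1/3) = (16·420800/(π·4.50×10^7))^(1/3) = 0.3625 m.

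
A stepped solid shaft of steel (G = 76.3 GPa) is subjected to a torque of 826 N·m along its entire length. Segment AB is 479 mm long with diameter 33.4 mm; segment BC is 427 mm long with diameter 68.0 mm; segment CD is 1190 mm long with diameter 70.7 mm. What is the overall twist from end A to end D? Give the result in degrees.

J_AB = π(0.0334)⁴/32 = 1.22×10^-7 m⁴; J_BC = π(0.0680)⁴/32 = 2.10×10^-6 m⁴; J_CD = π(0.0707)⁴/32 = 2.45×10^-6 m⁴.
θ = (T/G)·Σ L_i/J_i = (826.0/76.3×10⁹)·(0.479/1.22×10^-7 + 0.427/2.10×10^-6 + 1.19/2.45×10^-6) = 0.04990 rad.

2.86°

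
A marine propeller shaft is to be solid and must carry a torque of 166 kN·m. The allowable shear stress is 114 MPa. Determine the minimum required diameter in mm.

195 mm

For a solid shaft τ_max = 16T/(πd³), so d = (16T/(π τ_allow))^(1/3) = (16·166000/(π·1.14×10^8))^(1/3) = 0.1950 m.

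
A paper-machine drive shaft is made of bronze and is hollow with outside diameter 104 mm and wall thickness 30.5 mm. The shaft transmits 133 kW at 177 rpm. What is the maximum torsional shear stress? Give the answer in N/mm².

ω = 2π·177/60 = 18.54 rad/s, so T = P/ω = 133×10³ / 18.54 = 7175 N·m.
J = π(d_o⁴ − d_i⁴)/32 = π(0.104⁴ − 0.0430⁴)/32 = 1.115×10^-5 m⁴.
τ_max = T·r/J = 7175 × 0.0520 / 1.115×10^-5 = 3.347×10^7 Pa.

33.5 N/mm²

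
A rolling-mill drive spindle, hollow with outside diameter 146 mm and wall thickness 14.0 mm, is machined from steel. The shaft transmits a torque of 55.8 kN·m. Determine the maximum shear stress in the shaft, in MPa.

159 MPa

J = π(d_o⁴ − d_i⁴)/32 = π(0.146⁴ − 0.118⁴)/32 = 2.557×10^-5 m⁴.
τ_max = T·r/J = 55800 × 0.0730 / 2.557×10^-5 = 1.593×10^8 Pa.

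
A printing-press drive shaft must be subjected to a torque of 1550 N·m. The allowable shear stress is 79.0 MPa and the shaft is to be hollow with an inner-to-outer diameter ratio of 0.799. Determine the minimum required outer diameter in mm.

For a hollow shaft with d_i/d_o = 0.799: τ_max = 16T/(π d_o³ (1−k⁴)), so d_o = [16T/(π τ_allow (1−k⁴))]^(1/3) = [16·1550/(π·7.90×10^7·0.5924)]^(1/3) = 0.05525 m.

55.3 mm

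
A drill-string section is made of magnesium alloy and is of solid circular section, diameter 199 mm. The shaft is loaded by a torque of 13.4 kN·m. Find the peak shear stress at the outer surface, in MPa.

8.66 MPa

J = πd⁴/32 = π(0.199)⁴/32 = 1.540×10^-4 m⁴.
τ_max = T·r/J = 13400 × 0.0995 / 1.540×10^-4 = 8.660×10^6 Pa.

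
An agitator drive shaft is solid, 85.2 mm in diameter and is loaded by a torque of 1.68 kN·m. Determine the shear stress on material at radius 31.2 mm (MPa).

J = πd⁴/32 = π(0.0852)⁴/32 = 5.173×10^-6 m⁴.
Shear stress varies linearly with radius: τ = T·r/J = 1680 × 0.0312 / 5.173×10^-6 = 1.013×10^7 Pa.

10.1 MPa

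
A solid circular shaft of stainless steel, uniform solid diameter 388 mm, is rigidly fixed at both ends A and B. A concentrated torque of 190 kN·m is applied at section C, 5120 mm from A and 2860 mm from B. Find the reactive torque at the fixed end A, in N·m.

With uniform GJ and both ends fixed, compatibility θ_AC = θ_CB gives T_A·a = T_B·b, together with T_A + T_B = T₀.
T_A = T₀·b/(a+b) = 190000·2860/7980 = 68100 N·m; T_B = 121900 N·m.

68100 N·m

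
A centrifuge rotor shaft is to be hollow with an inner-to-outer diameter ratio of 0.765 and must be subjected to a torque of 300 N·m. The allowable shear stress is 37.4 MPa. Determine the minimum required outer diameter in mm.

For a hollow shaft with d_i/d_o = 0.765: τ_max = 16T/(π d_o³ (1−k⁴)), so d_o = [16T/(π τ_allow (1−k⁴))]^(1/3) = [16·300.0/(π·3.74×10^7·0.6575)]^(1/3) = 0.03961 m.

39.6 mm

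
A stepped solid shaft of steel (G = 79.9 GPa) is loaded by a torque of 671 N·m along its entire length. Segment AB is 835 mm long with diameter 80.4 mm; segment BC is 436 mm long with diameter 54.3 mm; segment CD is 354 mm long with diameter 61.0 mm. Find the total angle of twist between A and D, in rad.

J_AB = π(0.0804)⁴/32 = 4.10×10^-6 m⁴; J_BC = π(0.0543)⁴/32 = 8.53×10^-7 m⁴; J_CD = π(0.0610)⁴/32 = 1.36×10^-6 m⁴.
θ = (T/G)·Σ L_i/J_i = (671.0/79.9×10⁹)·(0.835/4.10×10^-6 + 0.436/8.53×10^-7 + 0.354/1.36×10^-6) = 8.186×10^-3 rad.

0.00819 rad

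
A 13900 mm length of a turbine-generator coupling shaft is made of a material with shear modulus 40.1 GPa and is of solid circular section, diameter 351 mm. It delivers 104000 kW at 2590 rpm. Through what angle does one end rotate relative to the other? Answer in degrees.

5.11°

ω = 2π·2590/60 = 271.2 rad/s, so T = P/ω = 104000×10³ / 271.2 = 383400 N·m.
J = πd⁴/32 = π(0.351)⁴/32 = 1.490×10^-3 m⁴.
θ = T·L/(G·J) = 383400 × 13.9 / (40.1×10⁹ × 1.490×10^-3) = 0.08920 rad.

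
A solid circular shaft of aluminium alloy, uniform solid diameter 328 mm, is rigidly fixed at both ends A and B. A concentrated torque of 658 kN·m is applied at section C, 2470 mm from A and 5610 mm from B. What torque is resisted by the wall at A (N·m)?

457000 N·m

With uniform GJ and both ends fixed, compatibility θ_AC = θ_CB gives T_A·a = T_B·b, together with T_A + T_B = T₀.
T_A = T₀·b/(a+b) = 658000·5610/8080 = 456900 N·m; T_B = 201100 N·m.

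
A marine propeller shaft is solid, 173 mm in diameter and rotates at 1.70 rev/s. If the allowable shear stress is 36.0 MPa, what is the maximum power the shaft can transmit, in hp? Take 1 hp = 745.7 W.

524 hp

J = πd⁴/32 = π(0.173)⁴/32 = 8.794×10^-5 m⁴.
T_max = τ_allow·J/r = 3.60×10^7 × 8.794×10^-5 / 0.0865 = 36600 N·m.
ω = 2π·1.70 = 10.68 rad/s, so P_max = T_max·ω = 3.909×10^5 W.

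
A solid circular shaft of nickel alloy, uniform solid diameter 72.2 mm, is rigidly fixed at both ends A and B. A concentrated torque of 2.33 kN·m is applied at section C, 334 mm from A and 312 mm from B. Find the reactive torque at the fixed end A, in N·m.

1130 N·m

With uniform GJ and both ends fixed, compatibility θ_AC = θ_CB gives T_A·a = T_B·b, together with T_A + T_B = T₀.
T_A = T₀·b/(a+b) = 2330·312/646.0 = 1125 N·m; T_B = 1205 N·m.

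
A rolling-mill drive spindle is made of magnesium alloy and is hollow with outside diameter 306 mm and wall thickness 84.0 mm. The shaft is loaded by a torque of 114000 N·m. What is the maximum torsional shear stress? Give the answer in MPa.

J = π(d_o⁴ − d_i⁴)/32 = π(0.306⁴ − 0.138⁴)/32 = 8.252×10^-4 m⁴.
τ_max = T·r/J = 114000 × 0.153 / 8.252×10^-4 = 2.114×10^7 Pa.

21.1 MPa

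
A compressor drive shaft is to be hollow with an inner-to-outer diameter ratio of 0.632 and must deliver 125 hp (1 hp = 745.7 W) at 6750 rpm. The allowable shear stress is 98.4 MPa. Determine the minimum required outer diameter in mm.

20.1 mm

ω = 2π·6750/60 = 706.9 rad/s, so T = P/ω = 125×745.7 / 706.9 = 131.9 N·m.
For a hollow shaft with d_i/d_o = 0.632: τ_max = 16T/(π d_o³ (1−k⁴)), so d_o = [16T/(π τ_allow (1−k⁴))]^(1/3) = [16·131.9/(π·9.84×10^7·0.8405)]^(1/3) = 0.02010 m.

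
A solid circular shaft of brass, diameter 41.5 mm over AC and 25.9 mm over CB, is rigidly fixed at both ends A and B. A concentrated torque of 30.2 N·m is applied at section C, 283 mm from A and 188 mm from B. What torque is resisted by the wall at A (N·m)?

Compatibility: T_A·a/J_AC = T_B·b/J_CB with T_A + T_B = T₀.
J_AC = 2.91×10^-7 m⁴, J_CB = 4.42×10^-8 m⁴, so T_A = T₀·(J_AC/a)/((J_AC/a)+(J_CB/b)) = 24.59 N·m, T_B = 5.615 N·m.

24.6 N·m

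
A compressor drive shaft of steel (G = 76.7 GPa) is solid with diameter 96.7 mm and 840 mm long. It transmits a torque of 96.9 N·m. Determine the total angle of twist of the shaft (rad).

J = πd⁴/32 = π(0.0967)⁴/32 = 8.584×10^-6 m⁴.
θ = T·L/(G·J) = 96.90 × 0.840 / (76.7×10⁹ × 8.584×10^-6) = 1.236×10^-4 rad.

1.24e-4 rad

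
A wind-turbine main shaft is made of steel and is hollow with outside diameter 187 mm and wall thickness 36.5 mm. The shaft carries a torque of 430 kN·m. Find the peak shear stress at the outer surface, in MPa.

389 MPa

J = π(d_o⁴ − d_i⁴)/32 = π(0.187⁴ − 0.114⁴)/32 = 1.035×10^-4 m⁴.
τ_max = T·r/J = 430000 × 0.0935 / 1.035×10^-4 = 3.886×10^8 Pa.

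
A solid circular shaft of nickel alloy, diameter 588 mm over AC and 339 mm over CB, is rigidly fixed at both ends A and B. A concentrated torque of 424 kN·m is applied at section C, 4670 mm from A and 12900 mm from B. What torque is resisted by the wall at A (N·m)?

408000 N·m

Compatibility: T_A·a/J_AC = T_B·b/J_CB with T_A + T_B = T₀.
J_AC = 0.0117 m⁴, J_CB = 1.30×10^-3 m⁴, so T_A = T₀·(J_AC/a)/((J_AC/a)+(J_CB/b)) = 407700 N·m, T_B = 16310 N·m.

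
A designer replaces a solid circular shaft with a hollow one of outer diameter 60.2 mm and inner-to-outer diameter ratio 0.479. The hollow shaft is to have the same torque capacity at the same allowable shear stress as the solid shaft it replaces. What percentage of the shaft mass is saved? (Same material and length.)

Equal τ_max and T ⇒ the solid shaft needs d_s³ = d_o³(1−k⁴), so d_s = 60.2·(1−0.479⁴)^(1/3) = 59.12 mm.
Area ratio A_h/A_s = d_o²(1−k²)/d_s² = (1−k²)/(1−k⁴)^(2/3) = 0.7988.
Mass saving = 1 − 0.7988 = 20.1 %.

20.1 %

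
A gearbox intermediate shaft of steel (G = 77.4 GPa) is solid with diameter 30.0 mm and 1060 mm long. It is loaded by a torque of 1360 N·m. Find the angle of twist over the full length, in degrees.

13.4°

J = πd⁴/32 = π(0.0300)⁴/32 = 7.952×10^-8 m⁴.
θ = T·L/(G·J) = 1360 × 1.06 / (77.4×10⁹ × 7.952×10^-8) = 0.2342 rad.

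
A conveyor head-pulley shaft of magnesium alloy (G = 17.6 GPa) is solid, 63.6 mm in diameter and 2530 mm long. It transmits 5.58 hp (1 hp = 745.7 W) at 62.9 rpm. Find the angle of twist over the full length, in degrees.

3.24°

ω = 2π·62.9/60 = 6.587 rad/s, so T = P/ω = 5.58×745.7 / 6.587 = 631.7 N·m.
J = πd⁴/32 = π(0.0636)⁴/32 = 1.606×10^-6 m⁴.
θ = T·L/(G·J) = 631.7 × 2.53 / (17.6×10⁹ × 1.606×10^-6) = 0.05653 rad.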